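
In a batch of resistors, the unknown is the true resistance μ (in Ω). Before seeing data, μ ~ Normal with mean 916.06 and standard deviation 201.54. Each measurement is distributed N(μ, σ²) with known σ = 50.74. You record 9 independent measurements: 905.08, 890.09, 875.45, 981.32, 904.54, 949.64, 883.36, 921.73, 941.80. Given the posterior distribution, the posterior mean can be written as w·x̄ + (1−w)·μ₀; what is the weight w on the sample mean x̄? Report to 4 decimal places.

For Normal data with known variance σ², a Normal(μ₀, σ₀²) prior on μ is conjugate. Posterior precision = 1/σ₀² + n/σ²; posterior mean is the precision-weighted average of μ₀ and x̄.
σ₀² = 201.54² = 40618.3716, σ² = 50.74² = 2574.5476. Prior precision 1/σ₀² = 1/40618.3716; data precision n/σ² = 9/2574.5476.
w = (n/σ²)/(1/σ₀² + n/σ²) = n·σ₀²/(σ² + n·σ₀²) = 9·40618.3716/(2574.5476 + 9·40618.3716) = 365565.3444/368139.892 = 0.9930.

0.9930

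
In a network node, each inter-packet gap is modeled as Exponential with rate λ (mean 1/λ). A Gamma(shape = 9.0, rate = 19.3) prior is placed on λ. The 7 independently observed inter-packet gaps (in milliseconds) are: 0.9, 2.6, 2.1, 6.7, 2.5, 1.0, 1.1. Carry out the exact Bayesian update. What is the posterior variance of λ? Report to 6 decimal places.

0.012210

With a Gamma(shape α, rate β) prior on the exponential rate λ, the posterior after n observations with total T = Σxᵢ is Gamma(α+n, β+T).
Sum of observations T = 16.9 milliseconds; n = 7.
Posterior: Gamma(9.0+7, 19.3+16.9) = Gamma(16.0, 36.2).
Var = α/β² = 0.012210.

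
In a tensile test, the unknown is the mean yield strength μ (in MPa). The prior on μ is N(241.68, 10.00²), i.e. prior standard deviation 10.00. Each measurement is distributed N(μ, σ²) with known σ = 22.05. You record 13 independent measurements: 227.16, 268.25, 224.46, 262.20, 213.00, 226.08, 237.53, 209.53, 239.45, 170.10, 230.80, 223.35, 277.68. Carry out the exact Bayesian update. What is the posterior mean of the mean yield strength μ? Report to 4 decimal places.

For Normal data with known variance σ², a Normal(μ₀, σ₀²) prior on μ is conjugate. Posterior precision = 1/σ₀² + n/σ²; posterior mean is the precision-weighted average of μ₀ and x̄.
Σxᵢ = 227.16 + 268.25 + 224.46 + 262.20 + 213.00 + 226.08 + 237.53 + 209.53 + 239.45 + 170.10 + 230.80 + 223.35 + 277.68 = 3009.59, so n·x̄ = 3009.59.
σ₀² = 10.00² = 100, σ² = 22.05² = 486.2025; σ² + n·σ₀² = 486.2025 + 13·100 = 1786.2025.
Posterior mean = (μ₀/σ₀² + n·x̄/σ²)/(1/σ₀² + n/σ²) = (σ²·μ₀ + σ₀²·n·x̄)/(σ² + n·σ₀²) = (486.2025·241.68 + 100·3009.59)/1786.2025 = 418464.4202/1786.2025 = 234.2760.

234.2760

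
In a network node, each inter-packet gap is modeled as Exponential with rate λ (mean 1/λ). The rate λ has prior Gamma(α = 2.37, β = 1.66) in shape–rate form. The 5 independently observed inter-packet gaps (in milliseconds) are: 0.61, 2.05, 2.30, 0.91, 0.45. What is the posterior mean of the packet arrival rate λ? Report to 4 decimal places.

0.9236

With a Gamma(shape α, rate β) prior on the exponential rate λ, the posterior after n observations with total T = Σxᵢ is Gamma(α+n, β+T).
Sum of observations T = 6.32 milliseconds; n = 5.
Posterior: Gamma(2.37+5, 1.66+6.32) = Gamma(7.37, 7.98).
Posterior mean of λ = α/β = 7.37/7.98 = 0.9236.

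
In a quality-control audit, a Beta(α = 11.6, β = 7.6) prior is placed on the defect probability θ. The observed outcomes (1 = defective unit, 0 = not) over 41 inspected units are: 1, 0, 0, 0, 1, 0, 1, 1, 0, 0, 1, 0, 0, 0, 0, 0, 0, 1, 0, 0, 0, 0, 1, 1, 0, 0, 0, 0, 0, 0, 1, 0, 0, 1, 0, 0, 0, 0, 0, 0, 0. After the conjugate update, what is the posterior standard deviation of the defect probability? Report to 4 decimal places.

0.0613

The Beta prior is conjugate to a Binomial/Bernoulli likelihood; the update adds successes to α and failures to β.
Posterior: Beta(α+k, β+n−k) = Beta(11.6+10, 7.6+31) = Beta(21.6, 38.6).
Var = αβ/((α+β)²(α+β+1)) = 21.6·38.6/(60.2²·61.2) = 0.00375921; SD = √0.00375921 = 0.0613.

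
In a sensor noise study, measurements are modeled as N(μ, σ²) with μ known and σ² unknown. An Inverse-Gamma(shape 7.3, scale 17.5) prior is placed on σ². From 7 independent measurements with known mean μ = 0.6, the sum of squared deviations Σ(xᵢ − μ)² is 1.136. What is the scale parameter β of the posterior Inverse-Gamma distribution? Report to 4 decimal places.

18.0680

With known mean μ and an Inverse-Gamma(α, β) prior on σ², the Normal likelihood is conjugate: posterior is Inv-Gamma(α + n/2, β + Σ(xᵢ−μ)²/2).
Posterior: Inv-Gamma(7.3 + 7/2, 17.5 + 1.136/2) = Inv-Gamma(10.80, 18.0680).
Posterior β = 18.0680.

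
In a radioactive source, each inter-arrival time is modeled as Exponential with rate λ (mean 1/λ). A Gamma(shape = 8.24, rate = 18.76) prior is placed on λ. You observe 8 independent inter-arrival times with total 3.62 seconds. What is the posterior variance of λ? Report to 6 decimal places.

With a Gamma(shape α, rate β) prior on the exponential rate λ, the posterior after n observations with total T = Σxᵢ is Gamma(α+n, β+T).
Posterior: Gamma(8.24+8, 18.76+3.62) = Gamma(16.24, 22.38).
Var = α/β² = 0.032424.

0.032424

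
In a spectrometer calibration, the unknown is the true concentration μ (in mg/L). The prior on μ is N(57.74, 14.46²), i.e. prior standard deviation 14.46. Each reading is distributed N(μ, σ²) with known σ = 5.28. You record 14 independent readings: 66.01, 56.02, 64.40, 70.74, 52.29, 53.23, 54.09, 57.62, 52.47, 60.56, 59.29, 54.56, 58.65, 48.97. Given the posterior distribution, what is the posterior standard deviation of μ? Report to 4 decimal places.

1.4045

For Normal data with known variance σ², a Normal(μ₀, σ₀²) prior on μ is conjugate. Posterior precision = 1/σ₀² + n/σ²; posterior mean is the precision-weighted average of μ₀ and x̄.
σ₀² = 14.46² = 209.0916, σ² = 5.28² = 27.8784; σ² + n·σ₀² = 27.8784 + 14·209.0916 = 2955.1608.
Posterior precision = 1/σ₀² + n/σ² = 1/209.0916 + 14/27.8784 = (σ² + n·σ₀²)/(σ₀²σ²) = 2955.1608/(209.0916·27.8784); posterior variance σₙ² = σ₀²σ²/(σ² + n·σ₀²) = 209.0916·27.8784/2955.1608 = 1.972529.
Posterior SD = √σₙ² = √(209.0916·27.8784/2955.1608) = 1.4045.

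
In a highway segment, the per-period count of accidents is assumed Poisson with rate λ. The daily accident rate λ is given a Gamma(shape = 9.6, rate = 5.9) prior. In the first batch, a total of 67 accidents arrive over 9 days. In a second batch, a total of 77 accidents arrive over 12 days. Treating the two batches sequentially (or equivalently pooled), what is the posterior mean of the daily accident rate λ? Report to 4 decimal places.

With a Gamma(shape α, rate β) prior, the Poisson likelihood is conjugate: the posterior is Gamma(α + ΣXᵢ, β + n).
After batch 1: Gamma(α+S, β+n) = Gamma(9.6+67, 5.9+9) = Gamma(76.6, 14.9).
After batch 2: Gamma(α+S, β+n) = Gamma(76.6+77, 14.9+12) = Gamma(153.6, 26.9).
Posterior mean = α/β = 153.6/26.9 = 5.7100.

5.7100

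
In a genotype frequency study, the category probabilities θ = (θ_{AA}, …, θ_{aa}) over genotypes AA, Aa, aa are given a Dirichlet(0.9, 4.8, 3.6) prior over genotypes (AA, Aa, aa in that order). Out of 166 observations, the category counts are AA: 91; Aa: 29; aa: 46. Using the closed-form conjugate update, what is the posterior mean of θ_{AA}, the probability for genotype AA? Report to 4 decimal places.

0.5242

The Dirichlet prior is conjugate to the Multinomial likelihood: each posterior αⱼ = prior αⱼ + observed count nⱼ.
Posterior concentration: (91.9, 33.8, 49.6), total = 175.3.
E[θ_{AA}|data] = α_{AA}/Σα = 91.9/175.3 = 0.5242.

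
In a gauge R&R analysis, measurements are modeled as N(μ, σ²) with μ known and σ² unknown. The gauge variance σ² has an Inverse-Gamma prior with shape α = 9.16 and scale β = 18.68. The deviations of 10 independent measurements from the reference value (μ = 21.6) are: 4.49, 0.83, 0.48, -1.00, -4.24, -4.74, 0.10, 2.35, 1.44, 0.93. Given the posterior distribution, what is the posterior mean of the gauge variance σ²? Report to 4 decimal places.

4.1169

With known mean μ and an Inverse-Gamma(α, β) prior on σ², the Normal likelihood is conjugate: posterior is Inv-Gamma(α + n/2, β + Σ(xᵢ−μ)²/2).
Σ(xᵢ−μ)² = (4.49)² + (0.83)² + (0.48)² + (-1.00)² + (-4.24)² + (-4.74)² + (0.10)² + (2.35)² + (1.44)² + (0.93)² = 70.9956.
Posterior: Inv-Gamma(9.16 + 10/2, 18.68 + 70.9956/2) = Inv-Gamma(14.16, 54.17780).
E[σ²|data] = β/(α−1) = 54.17780/13.16 = 4.1169.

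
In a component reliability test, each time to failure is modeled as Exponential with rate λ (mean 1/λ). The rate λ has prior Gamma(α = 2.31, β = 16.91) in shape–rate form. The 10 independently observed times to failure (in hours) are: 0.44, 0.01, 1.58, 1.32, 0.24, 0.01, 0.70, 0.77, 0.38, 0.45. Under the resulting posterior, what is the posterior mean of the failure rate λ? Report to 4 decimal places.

With a Gamma(shape α, rate β) prior on the exponential rate λ, the posterior after n observations with total T = Σxᵢ is Gamma(α+n, β+T).
Sum of observations T = 5.90 hours; n = 10.
Posterior: Gamma(2.31+10, 16.91+5.90) = Gamma(12.31, 22.81).
Posterior mean of λ = α/β = 12.31/22.81 = 0.5397.

0.5397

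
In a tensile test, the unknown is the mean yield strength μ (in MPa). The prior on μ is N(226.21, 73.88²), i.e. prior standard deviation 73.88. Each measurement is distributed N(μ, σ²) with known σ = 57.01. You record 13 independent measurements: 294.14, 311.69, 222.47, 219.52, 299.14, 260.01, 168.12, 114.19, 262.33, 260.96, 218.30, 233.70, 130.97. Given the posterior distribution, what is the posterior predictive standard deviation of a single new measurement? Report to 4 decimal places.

For Normal data with known variance σ², a Normal(μ₀, σ₀²) prior on μ is conjugate. Posterior precision = 1/σ₀² + n/σ²; posterior mean is the precision-weighted average of μ₀ and x̄.
σ₀² = 73.88² = 5458.2544, σ² = 57.01² = 3250.1401; σ² + n·σ₀² = 3250.1401 + 13·5458.2544 = 74207.4473.
Posterior precision = 1/σ₀² + n/σ² = 1/5458.2544 + 13/3250.1401 = (σ² + n·σ₀²)/(σ₀²σ²) = 74207.4473/(5458.2544·3250.1401); posterior variance σₙ² = σ₀²σ²/(σ² + n·σ₀²) = 5458.2544·3250.1401/74207.4473 = 239.060797.
Predictive variance for one new observation = σₙ² + σ² = 5458.2544·3250.1401/74207.4473 + 3250.1401 = σ²·(σ₀² + 74207.4473)/74207.4473 = 3250.1401·79665.7017/74207.4473 = 3489.200897; SD = √(3250.1401·79665.7017/74207.4473) = 59.0695.

59.0695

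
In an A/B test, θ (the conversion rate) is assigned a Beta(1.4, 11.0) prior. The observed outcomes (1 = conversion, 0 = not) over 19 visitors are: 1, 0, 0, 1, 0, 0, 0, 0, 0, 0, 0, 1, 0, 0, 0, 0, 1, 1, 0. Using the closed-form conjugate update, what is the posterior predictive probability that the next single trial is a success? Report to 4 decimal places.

The Beta prior is conjugate to a Binomial/Bernoulli likelihood; the update adds successes to α and failures to β.
Posterior: Beta(α+k, β+n−k) = Beta(1.4+5, 11.0+14) = Beta(6.4, 25.0).
For a single future Bernoulli trial, P(success | data) = α/(α+β) = 0.2038.

0.2038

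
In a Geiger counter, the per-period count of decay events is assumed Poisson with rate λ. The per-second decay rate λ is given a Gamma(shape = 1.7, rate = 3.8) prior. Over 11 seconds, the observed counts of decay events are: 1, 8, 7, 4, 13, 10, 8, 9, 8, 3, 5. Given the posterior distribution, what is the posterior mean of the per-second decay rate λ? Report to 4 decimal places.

5.2500

With a Gamma(shape α, rate β) prior, the Poisson likelihood is conjugate: the posterior is Gamma(α + ΣXᵢ, β + n).
Sum of counts S = 76 over n = 11 seconds.
Posterior: Gamma(α+S, β+n) = Gamma(1.7+76, 3.8+11) = Gamma(77.7, 14.8).
Posterior mean = α/β = 77.7/14.8 = 5.2500.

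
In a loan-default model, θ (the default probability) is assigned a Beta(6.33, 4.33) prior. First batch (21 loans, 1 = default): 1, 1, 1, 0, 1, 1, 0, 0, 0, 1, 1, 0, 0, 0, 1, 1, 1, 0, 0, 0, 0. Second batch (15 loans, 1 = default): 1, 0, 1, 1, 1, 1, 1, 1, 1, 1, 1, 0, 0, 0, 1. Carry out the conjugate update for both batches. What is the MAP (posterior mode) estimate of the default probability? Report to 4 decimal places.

The Beta prior is conjugate to a Binomial/Bernoulli likelihood; the update adds successes to α and failures to β.
After batch 1: Beta(6.33+10, 4.33+11) = Beta(16.33, 15.33).
After batch 2: Beta(16.33+11, 15.33+4) = Beta(27.33, 19.33).
Mode of Beta(a,b) for a,b>1 is (a−1)/(a+b−2) = 26.33/44.66 = 0.5896.

0.5896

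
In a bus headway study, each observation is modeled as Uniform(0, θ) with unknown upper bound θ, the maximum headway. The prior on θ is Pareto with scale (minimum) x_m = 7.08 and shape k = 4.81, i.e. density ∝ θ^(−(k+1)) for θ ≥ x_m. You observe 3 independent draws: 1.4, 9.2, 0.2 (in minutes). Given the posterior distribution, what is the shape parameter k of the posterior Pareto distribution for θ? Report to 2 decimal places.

7.81

A Pareto(scale x_m, shape k) prior on the upper bound θ of Uniform(0, θ) is conjugate: posterior is Pareto(max(x_m, max xᵢ), k + n).
Sample maximum = 9.2; prior scale x_m = 7.08 → posterior scale = max = 9.20.
Posterior shape = 4.81 + 3 = 7.81.
Posterior shape k = 7.81.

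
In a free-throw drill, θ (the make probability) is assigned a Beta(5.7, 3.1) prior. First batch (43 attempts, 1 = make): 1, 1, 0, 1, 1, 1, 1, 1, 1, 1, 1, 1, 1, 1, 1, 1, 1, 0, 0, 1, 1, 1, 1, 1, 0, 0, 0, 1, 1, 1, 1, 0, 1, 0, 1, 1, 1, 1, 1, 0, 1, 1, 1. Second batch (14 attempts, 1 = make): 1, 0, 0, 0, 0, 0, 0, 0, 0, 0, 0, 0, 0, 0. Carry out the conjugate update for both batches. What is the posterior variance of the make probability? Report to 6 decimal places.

0.003532

The Beta prior is conjugate to a Binomial/Bernoulli likelihood; the update adds successes to α and failures to β.
After batch 1: Beta(5.7+34, 3.1+9) = Beta(39.7, 12.1).
After batch 2: Beta(39.7+1, 12.1+13) = Beta(40.7, 25.1).
Var = αβ/((α+β)²(α+β+1)) = 40.7·25.1/(65.8²·66.8) = 0.003532.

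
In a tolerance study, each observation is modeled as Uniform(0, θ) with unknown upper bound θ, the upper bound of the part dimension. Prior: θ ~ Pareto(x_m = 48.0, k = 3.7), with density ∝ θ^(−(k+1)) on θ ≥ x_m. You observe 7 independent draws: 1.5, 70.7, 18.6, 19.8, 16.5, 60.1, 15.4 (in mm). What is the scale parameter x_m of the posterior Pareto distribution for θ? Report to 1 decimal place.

A Pareto(scale x_m, shape k) prior on the upper bound θ of Uniform(0, θ) is conjugate: posterior is Pareto(max(x_m, max xᵢ), k + n).
Sample maximum = 70.7; prior scale x_m = 48.0 → posterior scale = max = 70.7.
Posterior shape = 3.7 + 7 = 10.7.
Posterior scale x_m = 70.7.

70.7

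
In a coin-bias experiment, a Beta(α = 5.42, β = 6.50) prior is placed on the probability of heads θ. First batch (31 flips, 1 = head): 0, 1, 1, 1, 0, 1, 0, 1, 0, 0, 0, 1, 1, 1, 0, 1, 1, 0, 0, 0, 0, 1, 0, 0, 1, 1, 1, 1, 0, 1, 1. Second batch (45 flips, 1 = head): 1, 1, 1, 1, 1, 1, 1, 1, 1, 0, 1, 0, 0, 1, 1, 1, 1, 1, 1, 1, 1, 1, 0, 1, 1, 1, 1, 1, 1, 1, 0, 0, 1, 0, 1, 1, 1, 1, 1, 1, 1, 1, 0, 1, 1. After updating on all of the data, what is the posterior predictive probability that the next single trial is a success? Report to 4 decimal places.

0.6758

The Beta prior is conjugate to a Binomial/Bernoulli likelihood; the update adds successes to α and failures to β.
After batch 1: Beta(5.42+17, 6.50+14) = Beta(22.42, 20.50).
After batch 2: Beta(22.42+37, 20.50+8) = Beta(59.42, 28.50).
For a single future Bernoulli trial, P(success | data) = α/(α+β) = 0.6758.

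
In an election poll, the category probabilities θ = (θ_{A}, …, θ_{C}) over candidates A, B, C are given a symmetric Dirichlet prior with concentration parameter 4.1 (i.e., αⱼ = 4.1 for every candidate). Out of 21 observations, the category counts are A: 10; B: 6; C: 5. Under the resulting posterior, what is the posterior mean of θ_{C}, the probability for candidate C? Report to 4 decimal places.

The Dirichlet prior is conjugate to the Multinomial likelihood: each posterior αⱼ = prior αⱼ + observed count nⱼ.
Posterior concentration: (14.1, 10.1, 9.1), total = 33.3.
E[θ_{C}|data] = α_{C}/Σα = 9.1/33.3 = 0.2733.

0.2733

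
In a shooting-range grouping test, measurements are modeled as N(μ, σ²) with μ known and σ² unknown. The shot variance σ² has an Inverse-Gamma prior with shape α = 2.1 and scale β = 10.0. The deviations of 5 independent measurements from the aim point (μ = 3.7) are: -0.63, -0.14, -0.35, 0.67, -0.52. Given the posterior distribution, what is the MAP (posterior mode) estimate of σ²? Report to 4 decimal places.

1.8981

With known mean μ and an Inverse-Gamma(α, β) prior on σ², the Normal likelihood is conjugate: posterior is Inv-Gamma(α + n/2, β + Σ(xᵢ−μ)²/2).
Σ(xᵢ−μ)² = (-0.63)² + (-0.14)² + (-0.35)² + (0.67)² + (-0.52)² = 1.2583.
Posterior: Inv-Gamma(2.1 + 5/2, 10.0 + 1.2583/2) = Inv-Gamma(4.60, 10.62915).
Mode = β/(α+1) = 10.62915/5.60 = 1.8981.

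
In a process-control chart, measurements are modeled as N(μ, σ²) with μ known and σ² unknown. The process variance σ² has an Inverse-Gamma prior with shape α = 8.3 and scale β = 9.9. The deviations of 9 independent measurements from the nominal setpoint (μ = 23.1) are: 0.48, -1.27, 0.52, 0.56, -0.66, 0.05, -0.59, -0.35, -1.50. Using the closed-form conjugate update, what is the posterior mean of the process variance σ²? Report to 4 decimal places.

1.0757

With known mean μ and an Inverse-Gamma(α, β) prior on σ², the Normal likelihood is conjugate: posterior is Inv-Gamma(α + n/2, β + Σ(xᵢ−μ)²/2).
Σ(xᵢ−μ)² = (0.48)² + (-1.27)² + (0.52)² + (0.56)² + (-0.66)² + (0.05)² + (-0.59)² + (-0.35)² + (-1.50)² = 5.5860.
Posterior: Inv-Gamma(8.3 + 9/2, 9.9 + 5.5860/2) = Inv-Gamma(12.80, 12.69300).
E[σ²|data] = β/(α−1) = 12.69300/11.80 = 1.0757.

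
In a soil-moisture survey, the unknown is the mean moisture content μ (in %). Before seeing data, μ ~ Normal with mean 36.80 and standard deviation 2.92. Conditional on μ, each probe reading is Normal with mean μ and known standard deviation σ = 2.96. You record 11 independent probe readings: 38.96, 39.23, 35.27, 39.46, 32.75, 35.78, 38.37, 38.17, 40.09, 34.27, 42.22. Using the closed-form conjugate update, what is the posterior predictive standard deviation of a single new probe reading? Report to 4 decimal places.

For Normal data with known variance σ², a Normal(μ₀, σ₀²) prior on μ is conjugate. Posterior precision = 1/σ₀² + n/σ²; posterior mean is the precision-weighted average of μ₀ and x̄.
σ₀² = 2.92² = 8.5264, σ² = 2.96² = 8.7616; σ² + n·σ₀² = 8.7616 + 11·8.5264 = 102.552.
Posterior precision = 1/σ₀² + n/σ² = 1/8.5264 + 11/8.7616 = (σ² + n·σ₀²)/(σ₀²σ²) = 102.552/(8.5264·8.7616); posterior variance σₙ² = σ₀²σ²/(σ² + n·σ₀²) = 8.5264·8.7616/102.552 = 0.728459.
Predictive variance for one new observation = σₙ² + σ² = 8.5264·8.7616/102.552 + 8.7616 = σ²·(σ₀² + 102.552)/102.552 = 8.7616·111.0784/102.552 = 9.490059; SD = √(8.7616·111.0784/102.552) = 3.0806.

3.0806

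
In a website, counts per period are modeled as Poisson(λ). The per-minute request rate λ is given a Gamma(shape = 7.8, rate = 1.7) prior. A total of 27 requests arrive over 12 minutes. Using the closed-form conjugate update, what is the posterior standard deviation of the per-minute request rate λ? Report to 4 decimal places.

0.4306

With a Gamma(shape α, rate β) prior, the Poisson likelihood is conjugate: the posterior is Gamma(α + ΣXᵢ, β + n).
Posterior: Gamma(α+S, β+n) = Gamma(7.8+27, 1.7+12) = Gamma(34.8, 13.7).
SD = √α/β = √34.8/13.7 = 0.4306.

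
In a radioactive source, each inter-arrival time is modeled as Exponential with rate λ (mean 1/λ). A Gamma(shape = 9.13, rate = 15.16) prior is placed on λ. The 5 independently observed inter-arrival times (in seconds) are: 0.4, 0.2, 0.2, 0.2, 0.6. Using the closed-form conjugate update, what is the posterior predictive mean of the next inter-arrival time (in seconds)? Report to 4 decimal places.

1.2765

With a Gamma(shape α, rate β) prior on the exponential rate λ, the posterior after n observations with total T = Σxᵢ is Gamma(α+n, β+T).
Sum of observations T = 1.6 seconds; n = 5.
Posterior: Gamma(9.13+5, 15.16+1.6) = Gamma(14.13, 16.76).
The predictive distribution for the next observation is Lomax; its mean is β/(α−1) = 16.76/13.13 = 1.2765.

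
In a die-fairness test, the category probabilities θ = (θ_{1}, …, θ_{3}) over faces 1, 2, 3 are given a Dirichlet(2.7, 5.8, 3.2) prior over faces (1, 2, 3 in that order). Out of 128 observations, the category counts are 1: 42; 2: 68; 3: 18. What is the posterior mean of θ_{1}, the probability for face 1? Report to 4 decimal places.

The Dirichlet prior is conjugate to the Multinomial likelihood: each posterior αⱼ = prior αⱼ + observed count nⱼ.
Posterior concentration: (44.7, 73.8, 21.2), total = 139.7.
E[θ_{1}|data] = α_{1}/Σα = 44.7/139.7 = 0.3200.

0.3200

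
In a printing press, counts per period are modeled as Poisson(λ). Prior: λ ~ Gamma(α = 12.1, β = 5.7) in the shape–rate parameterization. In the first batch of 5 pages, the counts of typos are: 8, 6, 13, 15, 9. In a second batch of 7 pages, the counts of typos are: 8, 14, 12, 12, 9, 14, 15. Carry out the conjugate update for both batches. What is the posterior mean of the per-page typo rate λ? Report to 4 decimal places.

With a Gamma(shape α, rate β) prior, the Poisson likelihood is conjugate: the posterior is Gamma(α + ΣXᵢ, β + n).
Batch 1: sum of counts S = 51 over n = 5 pages.
After batch 1: Gamma(α+S, β+n) = Gamma(12.1+51, 5.7+5) = Gamma(63.1, 10.7).
Batch 2: sum of counts S = 84 over n = 7 pages.
After batch 2: Gamma(α+S, β+n) = Gamma(63.1+84, 10.7+7) = Gamma(147.1, 17.7).
Posterior mean = α/β = 147.1/17.7 = 8.3107.

8.3107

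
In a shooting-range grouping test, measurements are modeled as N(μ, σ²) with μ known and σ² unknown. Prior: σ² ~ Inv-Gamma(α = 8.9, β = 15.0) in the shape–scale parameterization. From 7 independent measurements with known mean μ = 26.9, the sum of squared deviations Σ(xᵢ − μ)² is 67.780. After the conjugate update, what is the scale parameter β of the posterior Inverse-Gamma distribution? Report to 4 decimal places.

48.8900

With known mean μ and an Inverse-Gamma(α, β) prior on σ², the Normal likelihood is conjugate: posterior is Inv-Gamma(α + n/2, β + Σ(xᵢ−μ)²/2).
Posterior: Inv-Gamma(8.9 + 7/2, 15.0 + 67.780/2) = Inv-Gamma(12.40, 48.8900).
Posterior β = 48.8900.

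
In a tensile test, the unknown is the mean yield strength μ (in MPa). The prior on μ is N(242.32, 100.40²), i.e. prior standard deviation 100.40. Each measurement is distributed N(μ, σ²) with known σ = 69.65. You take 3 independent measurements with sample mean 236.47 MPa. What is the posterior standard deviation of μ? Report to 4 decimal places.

For Normal data with known variance σ², a Normal(μ₀, σ₀²) prior on μ is conjugate. Posterior precision = 1/σ₀² + n/σ²; posterior mean is the precision-weighted average of μ₀ and x̄.
σ₀² = 100.40² = 10080.16, σ² = 69.65² = 4851.1225; σ² + n·σ₀² = 4851.1225 + 3·10080.16 = 35091.6025.
Posterior precision = 1/σ₀² + n/σ² = 1/10080.16 + 3/4851.1225 = (σ² + n·σ₀²)/(σ₀²σ²) = 35091.6025/(10080.16·4851.1225); posterior variance σₙ² = σ₀²σ²/(σ² + n·σ₀²) = 10080.16·4851.1225/35091.6025 = 1393.498373.
Posterior SD = √σₙ² = √(10080.16·4851.1225/35091.6025) = 37.3296.

37.3296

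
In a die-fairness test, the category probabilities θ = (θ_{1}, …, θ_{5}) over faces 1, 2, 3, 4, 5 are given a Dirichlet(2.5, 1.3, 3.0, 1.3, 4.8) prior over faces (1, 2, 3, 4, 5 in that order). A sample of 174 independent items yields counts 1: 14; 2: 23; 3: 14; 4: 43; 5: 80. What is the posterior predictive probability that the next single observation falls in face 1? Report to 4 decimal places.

The Dirichlet prior is conjugate to the Multinomial likelihood: each posterior αⱼ = prior αⱼ + observed count nⱼ.
Posterior concentration: (16.5, 24.3, 17.0, 44.3, 84.8), total = 186.9.
P(next = 1 | data) = α_{1}/Σα = 0.0883.

0.0883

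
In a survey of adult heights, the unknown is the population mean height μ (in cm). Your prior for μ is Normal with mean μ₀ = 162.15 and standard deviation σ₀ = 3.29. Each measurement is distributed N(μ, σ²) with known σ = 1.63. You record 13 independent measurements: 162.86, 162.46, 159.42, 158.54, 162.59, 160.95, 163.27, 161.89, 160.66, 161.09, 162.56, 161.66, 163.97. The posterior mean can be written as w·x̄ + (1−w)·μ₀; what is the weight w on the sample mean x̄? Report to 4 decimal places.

0.9815

For Normal data with known variance σ², a Normal(μ₀, σ₀²) prior on μ is conjugate. Posterior precision = 1/σ₀² + n/σ²; posterior mean is the precision-weighted average of μ₀ and x̄.
σ₀² = 3.29² = 10.8241, σ² = 1.63² = 2.6569. Prior precision 1/σ₀² = 1/10.8241; data precision n/σ² = 13/2.6569.
w = (n/σ²)/(1/σ₀² + n/σ²) = n·σ₀²/(σ² + n·σ₀²) = 13·10.8241/(2.6569 + 13·10.8241) = 140.7133/143.3702 = 0.9815.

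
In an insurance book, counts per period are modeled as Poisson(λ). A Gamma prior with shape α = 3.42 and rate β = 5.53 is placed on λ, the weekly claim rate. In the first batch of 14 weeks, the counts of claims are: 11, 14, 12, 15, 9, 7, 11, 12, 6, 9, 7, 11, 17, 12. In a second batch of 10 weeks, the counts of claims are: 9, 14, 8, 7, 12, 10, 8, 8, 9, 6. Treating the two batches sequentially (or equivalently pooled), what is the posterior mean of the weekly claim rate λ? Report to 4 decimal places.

With a Gamma(shape α, rate β) prior, the Poisson likelihood is conjugate: the posterior is Gamma(α + ΣXᵢ, β + n).
Batch 1: sum of counts S = 153 over n = 14 weeks.
After batch 1: Gamma(α+S, β+n) = Gamma(3.42+153, 5.53+14) = Gamma(156.42, 19.53).
Batch 2: sum of counts S = 91 over n = 10 weeks.
After batch 2: Gamma(α+S, β+n) = Gamma(156.42+91, 19.53+10) = Gamma(247.42, 29.53).
Posterior mean = α/β = 247.42/29.53 = 8.3786.

8.3786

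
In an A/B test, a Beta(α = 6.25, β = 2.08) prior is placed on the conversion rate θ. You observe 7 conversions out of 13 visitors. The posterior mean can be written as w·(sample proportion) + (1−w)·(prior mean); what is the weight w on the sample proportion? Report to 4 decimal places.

0.6095

The Beta prior is conjugate to a Binomial/Bernoulli likelihood; the update adds successes to α and failures to β.
Posterior mean = (α₀+k)/(α₀+β₀+n) = [n/(α₀+β₀+n)]·(k/n) + [(α₀+β₀)/(α₀+β₀+n)]·α₀/(α₀+β₀), so only n and the prior enter the weight.
The weight on the data is w = n/(α₀+β₀+n) = 13/(6.25+2.08+13) = 13/21.33 = 0.6095.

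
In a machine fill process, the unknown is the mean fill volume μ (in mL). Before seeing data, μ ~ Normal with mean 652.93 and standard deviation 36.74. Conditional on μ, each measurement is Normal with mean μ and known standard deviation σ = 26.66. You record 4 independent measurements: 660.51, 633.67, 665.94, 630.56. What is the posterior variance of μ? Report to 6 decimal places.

For Normal data with known variance σ², a Normal(μ₀, σ₀²) prior on μ is conjugate. Posterior precision = 1/σ₀² + n/σ²; posterior mean is the precision-weighted average of μ₀ and x̄.
σ₀² = 36.74² = 1349.8276, σ² = 26.66² = 710.7556; σ² + n·σ₀² = 710.7556 + 4·1349.8276 = 6110.066.
Posterior precision = 1/σ₀² + n/σ² = 1/1349.8276 + 4/710.7556 = (σ² + n·σ₀²)/(σ₀²σ²) = 6110.066/(1349.8276·710.7556); posterior variance σₙ² = σ₀²σ²/(σ² + n·σ₀²) = 1349.8276·710.7556/6110.066 = 157.019176.

157.019176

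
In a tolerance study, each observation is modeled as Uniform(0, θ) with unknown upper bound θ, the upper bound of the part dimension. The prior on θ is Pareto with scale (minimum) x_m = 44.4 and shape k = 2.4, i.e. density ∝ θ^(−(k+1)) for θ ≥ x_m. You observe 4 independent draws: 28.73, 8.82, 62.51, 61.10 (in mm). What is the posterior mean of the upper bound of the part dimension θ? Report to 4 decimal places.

A Pareto(scale x_m, shape k) prior on the upper bound θ of Uniform(0, θ) is conjugate: posterior is Pareto(max(x_m, max xᵢ), k + n).
Sample maximum = 62.51; prior scale x_m = 44.4 → posterior scale = max = 62.51.
Posterior shape = 2.4 + 4 = 6.4.
E[θ|data] = k·x_m/(k−1) = 6.4·62.51/5.4 = 74.0859.

74.0859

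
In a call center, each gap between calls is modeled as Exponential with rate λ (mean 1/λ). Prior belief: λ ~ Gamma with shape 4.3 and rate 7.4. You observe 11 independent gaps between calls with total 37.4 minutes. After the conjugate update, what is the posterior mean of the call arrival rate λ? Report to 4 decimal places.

With a Gamma(shape α, rate β) prior on the exponential rate λ, the posterior after n observations with total T = Σxᵢ is Gamma(α+n, β+T).
Posterior: Gamma(4.3+11, 7.4+37.4) = Gamma(15.3, 44.8).
Posterior mean of λ = α/β = 15.3/44.8 = 0.3415.

0.3415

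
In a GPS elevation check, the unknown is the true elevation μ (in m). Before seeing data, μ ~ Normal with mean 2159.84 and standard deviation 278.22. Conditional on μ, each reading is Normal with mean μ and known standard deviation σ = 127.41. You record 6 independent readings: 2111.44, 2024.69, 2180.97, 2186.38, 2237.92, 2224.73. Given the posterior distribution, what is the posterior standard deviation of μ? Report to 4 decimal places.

For Normal data with known variance σ², a Normal(μ₀, σ₀²) prior on μ is conjugate. Posterior precision = 1/σ₀² + n/σ²; posterior mean is the precision-weighted average of μ₀ and x̄.
σ₀² = 278.22² = 77406.3684, σ² = 127.41² = 16233.3081; σ² + n·σ₀² = 16233.3081 + 6·77406.3684 = 480671.5185.
Posterior precision = 1/σ₀² + n/σ² = 1/77406.3684 + 6/16233.3081 = (σ² + n·σ₀²)/(σ₀²σ²) = 480671.5185/(77406.3684·16233.3081); posterior variance σₙ² = σ₀²σ²/(σ² + n·σ₀²) = 77406.3684·16233.3081/480671.5185 = 2614.179078.
Posterior SD = √σₙ² = √(77406.3684·16233.3081/480671.5185) = 51.1290.

51.1290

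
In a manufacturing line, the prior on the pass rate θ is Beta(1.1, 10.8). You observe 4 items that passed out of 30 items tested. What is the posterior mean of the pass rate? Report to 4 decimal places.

The Beta prior is conjugate to a Binomial/Bernoulli likelihood; the update adds successes to α and failures to β.
Posterior: Beta(α+k, β+n−k) = Beta(1.1+4, 10.8+26) = Beta(5.1, 36.8).
Posterior mean = α/(α+β) = 5.1/41.9 = 0.1217.

0.1217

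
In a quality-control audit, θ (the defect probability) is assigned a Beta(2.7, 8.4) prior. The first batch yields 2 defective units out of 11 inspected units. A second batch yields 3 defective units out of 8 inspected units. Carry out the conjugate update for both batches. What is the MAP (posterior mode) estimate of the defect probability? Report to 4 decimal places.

The Beta prior is conjugate to a Binomial/Bernoulli likelihood; the update adds successes to α and failures to β.
After batch 1: Beta(2.7+2, 8.4+9) = Beta(4.7, 17.4).
After batch 2: Beta(4.7+3, 17.4+5) = Beta(7.7, 22.4).
Mode of Beta(a,b) for a,b>1 is (a−1)/(a+b−2) = 6.7/28.1 = 0.2384.

0.2384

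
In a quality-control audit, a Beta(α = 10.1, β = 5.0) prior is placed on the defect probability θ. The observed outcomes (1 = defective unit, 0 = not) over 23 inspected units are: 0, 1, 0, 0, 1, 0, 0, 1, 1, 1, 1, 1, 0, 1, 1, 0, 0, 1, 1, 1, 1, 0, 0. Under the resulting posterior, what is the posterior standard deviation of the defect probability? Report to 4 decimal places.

The Beta prior is conjugate to a Binomial/Bernoulli likelihood; the update adds successes to α and failures to β.
Posterior: Beta(α+k, β+n−k) = Beta(10.1+13, 5.0+10) = Beta(23.1, 15.0).
Var = αβ/((α+β)²(α+β+1)) = 23.1·15.0/(38.1²·39.1) = 0.00610487; SD = √0.00610487 = 0.0781.

0.0781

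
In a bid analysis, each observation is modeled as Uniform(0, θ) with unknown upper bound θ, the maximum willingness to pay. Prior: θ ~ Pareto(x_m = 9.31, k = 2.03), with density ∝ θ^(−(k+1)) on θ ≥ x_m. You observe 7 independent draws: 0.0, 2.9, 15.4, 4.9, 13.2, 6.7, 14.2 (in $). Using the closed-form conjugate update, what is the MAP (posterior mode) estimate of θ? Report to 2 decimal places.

15.40

A Pareto(scale x_m, shape k) prior on the upper bound θ of Uniform(0, θ) is conjugate: posterior is Pareto(max(x_m, max xᵢ), k + n).
Sample maximum = 15.4; prior scale x_m = 9.31 → posterior scale = max = 15.40.
Posterior shape = 2.03 + 7 = 9.03.
The Pareto density is decreasing on [x_m, ∞), so the mode is x_m = 15.40.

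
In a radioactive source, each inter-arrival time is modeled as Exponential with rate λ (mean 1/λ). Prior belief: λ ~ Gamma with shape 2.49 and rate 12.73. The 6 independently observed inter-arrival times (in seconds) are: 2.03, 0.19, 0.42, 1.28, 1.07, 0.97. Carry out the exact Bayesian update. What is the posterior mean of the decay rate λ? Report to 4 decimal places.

With a Gamma(shape α, rate β) prior on the exponential rate λ, the posterior after n observations with total T = Σxᵢ is Gamma(α+n, β+T).
Sum of observations T = 5.96 seconds; n = 6.
Posterior: Gamma(2.49+6, 12.73+5.96) = Gamma(8.49, 18.69).
Posterior mean of λ = α/β = 8.49/18.69 = 0.4543.

0.4543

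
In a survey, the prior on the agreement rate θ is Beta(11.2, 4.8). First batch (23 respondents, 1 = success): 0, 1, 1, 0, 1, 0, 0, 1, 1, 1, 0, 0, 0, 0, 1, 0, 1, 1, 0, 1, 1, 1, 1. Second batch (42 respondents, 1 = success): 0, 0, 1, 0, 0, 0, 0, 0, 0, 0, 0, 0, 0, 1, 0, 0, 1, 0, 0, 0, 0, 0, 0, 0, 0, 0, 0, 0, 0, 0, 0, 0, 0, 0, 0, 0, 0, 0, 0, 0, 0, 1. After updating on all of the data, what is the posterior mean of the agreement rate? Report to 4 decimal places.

0.3481

The Beta prior is conjugate to a Binomial/Bernoulli likelihood; the update adds successes to α and failures to β.
After batch 1: Beta(11.2+13, 4.8+10) = Beta(24.2, 14.8).
After batch 2: Beta(24.2+4, 14.8+38) = Beta(28.2, 52.8).
Posterior mean = α/(α+β) = 28.2/81.0 = 0.3481.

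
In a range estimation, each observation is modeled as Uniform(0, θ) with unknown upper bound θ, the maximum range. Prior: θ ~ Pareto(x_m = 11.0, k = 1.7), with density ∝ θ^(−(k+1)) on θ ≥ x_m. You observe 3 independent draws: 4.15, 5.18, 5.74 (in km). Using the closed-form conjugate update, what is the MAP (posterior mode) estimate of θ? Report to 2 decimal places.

11.00

A Pareto(scale x_m, shape k) prior on the upper bound θ of Uniform(0, θ) is conjugate: posterior is Pareto(max(x_m, max xᵢ), k + n).
Sample maximum = 5.74; prior scale x_m = 11.0 → posterior scale = max = 11.00.
Posterior shape = 1.7 + 3 = 4.7.
The Pareto density is decreasing on [x_m, ∞), so the mode is x_m = 11.00.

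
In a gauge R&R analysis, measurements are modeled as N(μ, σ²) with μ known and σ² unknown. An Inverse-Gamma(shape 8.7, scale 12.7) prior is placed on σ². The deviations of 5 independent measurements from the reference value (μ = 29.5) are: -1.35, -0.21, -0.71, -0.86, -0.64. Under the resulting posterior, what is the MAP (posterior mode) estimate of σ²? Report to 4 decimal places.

With known mean μ and an Inverse-Gamma(α, β) prior on σ², the Normal likelihood is conjugate: posterior is Inv-Gamma(α + n/2, β + Σ(xᵢ−μ)²/2).
Σ(xᵢ−μ)² = (-1.35)² + (-0.21)² + (-0.71)² + (-0.86)² + (-0.64)² = 3.5199.
Posterior: Inv-Gamma(8.7 + 5/2, 12.7 + 3.5199/2) = Inv-Gamma(11.20, 14.45995).
Mode = β/(α+1) = 14.45995/12.20 = 1.1852.

1.1852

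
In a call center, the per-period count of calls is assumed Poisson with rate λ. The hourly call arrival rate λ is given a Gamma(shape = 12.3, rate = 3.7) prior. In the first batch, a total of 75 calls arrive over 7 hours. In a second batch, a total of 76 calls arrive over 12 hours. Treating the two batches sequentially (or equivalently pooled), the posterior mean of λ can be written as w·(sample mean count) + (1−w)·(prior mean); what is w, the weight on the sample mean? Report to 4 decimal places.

0.8370

With a Gamma(shape α, rate β) prior, the Poisson likelihood is conjugate: the posterior is Gamma(α + ΣXᵢ, β + n).
Total number of hours: n = 7 + 12 = 19.
Posterior mean = (α₀+S)/(β₀+n) = [n/(β₀+n)]·(S/n) + [β₀/(β₀+n)]·(α₀/β₀), so only n and β₀ enter the weight.
Weight on data w = n/(β₀+n) = 19/(3.7+19) = 19/22.7 = 0.8370.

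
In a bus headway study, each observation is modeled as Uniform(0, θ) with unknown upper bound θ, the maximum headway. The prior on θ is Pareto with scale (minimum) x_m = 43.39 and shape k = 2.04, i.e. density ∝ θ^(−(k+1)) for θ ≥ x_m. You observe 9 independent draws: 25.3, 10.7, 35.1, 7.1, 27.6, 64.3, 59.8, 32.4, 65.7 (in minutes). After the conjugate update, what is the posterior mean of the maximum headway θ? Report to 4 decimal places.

72.2438

A Pareto(scale x_m, shape k) prior on the upper bound θ of Uniform(0, θ) is conjugate: posterior is Pareto(max(x_m, max xᵢ), k + n).
Sample maximum = 65.7; prior scale x_m = 43.39 → posterior scale = max = 65.70.
Posterior shape = 2.04 + 9 = 11.04.
E[θ|data] = k·x_m/(k−1) = 11.04·65.70/10.04 = 72.2438.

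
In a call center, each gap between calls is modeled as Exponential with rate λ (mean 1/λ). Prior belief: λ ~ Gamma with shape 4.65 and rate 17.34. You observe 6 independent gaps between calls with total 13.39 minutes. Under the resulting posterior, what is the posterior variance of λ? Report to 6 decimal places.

0.011278

With a Gamma(shape α, rate β) prior on the exponential rate λ, the posterior after n observations with total T = Σxᵢ is Gamma(α+n, β+T).
Posterior: Gamma(4.65+6, 17.34+13.39) = Gamma(10.65, 30.73).
Var = α/β² = 0.011278.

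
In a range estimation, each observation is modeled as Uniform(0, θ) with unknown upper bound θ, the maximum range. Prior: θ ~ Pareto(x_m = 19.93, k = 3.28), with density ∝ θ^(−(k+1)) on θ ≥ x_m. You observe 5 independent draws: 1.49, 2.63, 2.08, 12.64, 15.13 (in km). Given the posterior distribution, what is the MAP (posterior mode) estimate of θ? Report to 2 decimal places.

A Pareto(scale x_m, shape k) prior on the upper bound θ of Uniform(0, θ) is conjugate: posterior is Pareto(max(x_m, max xᵢ), k + n).
Sample maximum = 15.13; prior scale x_m = 19.93 → posterior scale = max = 19.93.
Posterior shape = 3.28 + 5 = 8.28.
The Pareto density is decreasing on [x_m, ∞), so the mode is x_m = 19.93.

19.93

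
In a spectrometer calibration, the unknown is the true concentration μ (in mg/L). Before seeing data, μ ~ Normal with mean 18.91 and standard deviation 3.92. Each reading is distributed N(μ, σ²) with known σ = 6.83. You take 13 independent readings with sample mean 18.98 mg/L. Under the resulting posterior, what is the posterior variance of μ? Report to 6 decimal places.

For Normal data with known variance σ², a Normal(μ₀, σ₀²) prior on μ is conjugate. Posterior precision = 1/σ₀² + n/σ²; posterior mean is the precision-weighted average of μ₀ and x̄.
σ₀² = 3.92² = 15.3664, σ² = 6.83² = 46.6489; σ² + n·σ₀² = 46.6489 + 13·15.3664 = 246.4121.
Posterior precision = 1/σ₀² + n/σ² = 1/15.3664 + 13/46.6489 = (σ² + n·σ₀²)/(σ₀²σ²) = 246.4121/(15.3664·46.6489); posterior variance σₙ² = σ₀²σ²/(σ² + n·σ₀²) = 15.3664·46.6489/246.4121 = 2.909052.

2.909052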